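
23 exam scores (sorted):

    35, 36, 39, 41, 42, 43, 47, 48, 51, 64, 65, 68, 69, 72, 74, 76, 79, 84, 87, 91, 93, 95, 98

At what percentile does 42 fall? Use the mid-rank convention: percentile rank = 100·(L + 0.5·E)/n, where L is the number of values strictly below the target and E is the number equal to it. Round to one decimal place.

Count below 42: L = 4; count equal: E = 1; n = 23.
Percentile rank = 100·(4 + 0.5·1)/23 = 100·4.5/23 = 19.57.

19.6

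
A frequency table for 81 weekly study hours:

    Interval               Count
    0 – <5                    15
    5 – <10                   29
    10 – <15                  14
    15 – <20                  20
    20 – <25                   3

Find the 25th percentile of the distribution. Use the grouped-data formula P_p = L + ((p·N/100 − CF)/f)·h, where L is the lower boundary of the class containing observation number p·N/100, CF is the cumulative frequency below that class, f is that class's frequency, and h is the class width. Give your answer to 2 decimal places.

N = 81; target position k = 25/100 · 81 = 20.25.
Cumulative frequencies: 15, 44, 58, 78, 81.
Observation 20.25 falls in the class 5 – <10.
L = 5, CF = 15, f = 29, h = 5.
P25 = 5 + ((20.25 − 15)/29)·5 = 5 + 0.905172 = 5.90517.

5.91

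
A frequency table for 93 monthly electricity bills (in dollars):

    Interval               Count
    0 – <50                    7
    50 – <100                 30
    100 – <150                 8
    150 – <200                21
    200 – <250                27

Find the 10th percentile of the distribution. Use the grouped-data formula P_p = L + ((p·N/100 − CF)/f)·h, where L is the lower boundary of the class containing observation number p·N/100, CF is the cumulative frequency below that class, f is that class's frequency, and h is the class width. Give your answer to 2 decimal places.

N = 93; target position k = 10/100 · 93 = 9.3.
Cumulative frequencies: 7, 37, 45, 66, 93.
Observation 9.3 falls in the class 50 – <100.
L = 50, CF = 7, f = 30, h = 50.
P10 = 50 + ((9.3 − 7)/30)·50 = 50 + 3.83333 = 53.8333.

53.83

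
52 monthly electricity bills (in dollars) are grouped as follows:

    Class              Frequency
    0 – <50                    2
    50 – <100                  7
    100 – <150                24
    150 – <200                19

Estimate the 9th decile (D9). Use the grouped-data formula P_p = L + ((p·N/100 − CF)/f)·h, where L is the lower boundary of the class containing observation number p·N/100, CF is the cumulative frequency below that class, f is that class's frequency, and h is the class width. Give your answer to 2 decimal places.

N = 52; target position k = 90/100 · 52 = 46.8.
Cumulative frequencies: 2, 9, 33, 52.
Observation 46.8 falls in the class 150 – <200.
L = 150, CF = 33, f = 19, h = 50.
P90 = 150 + ((46.8 − 33)/19)·50 = 150 + 36.3158 = 186.316.

186.32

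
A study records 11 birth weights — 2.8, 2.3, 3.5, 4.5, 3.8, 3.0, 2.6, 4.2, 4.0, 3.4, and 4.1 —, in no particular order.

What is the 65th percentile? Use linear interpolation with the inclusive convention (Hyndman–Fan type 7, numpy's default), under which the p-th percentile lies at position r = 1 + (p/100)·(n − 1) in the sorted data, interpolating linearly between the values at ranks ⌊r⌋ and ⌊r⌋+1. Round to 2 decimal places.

Sorted: 2.3, 2.6, 2.8, 3.0, 3.4, 3.5, 3.8, 4.0, 4.1, 4.2, 4.5.
n = 11.
r = 1 + (65/100)·(11 − 1) = 1 + 6.5 = 7.5.
Rank 7 is 3.8 and rank 8 is 4.0.
Interpolate: 3.8 + 0.5·(4.0 − 3.8) = 3.8 + 0.5·0.2 = 3.9.

3.90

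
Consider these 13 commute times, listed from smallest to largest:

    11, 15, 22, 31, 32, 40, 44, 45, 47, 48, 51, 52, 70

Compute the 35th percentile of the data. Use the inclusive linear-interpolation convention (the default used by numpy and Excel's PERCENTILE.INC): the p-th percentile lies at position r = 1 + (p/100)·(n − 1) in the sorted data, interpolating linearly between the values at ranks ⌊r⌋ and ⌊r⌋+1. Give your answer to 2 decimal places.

33.60

n = 13.
r = 1 + (35/100)·(13 − 1) = 1 + 4.2 = 5.2.
Rank 5 is 32 and rank 6 is 40.
Interpolate: 32 + 0.2·(40 − 32) = 32 + 0.2·8 = 33.6.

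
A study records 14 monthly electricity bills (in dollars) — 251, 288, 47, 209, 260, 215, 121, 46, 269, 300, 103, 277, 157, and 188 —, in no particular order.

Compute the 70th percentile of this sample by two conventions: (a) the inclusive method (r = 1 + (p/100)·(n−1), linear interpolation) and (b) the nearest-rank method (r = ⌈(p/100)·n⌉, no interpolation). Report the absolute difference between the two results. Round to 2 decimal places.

Sorted: 46, 47, 103, 121, 157, 188, 209, 215, 251, 260, 269, 277, 288, 300.
n = 14.
(a) r = 10.1; between ranks 10 (260) and 11 (269): 260.9.
(b) the nearest-rank method: rank 10 → 260.
|260.9 − 260| = 0.9.

0.90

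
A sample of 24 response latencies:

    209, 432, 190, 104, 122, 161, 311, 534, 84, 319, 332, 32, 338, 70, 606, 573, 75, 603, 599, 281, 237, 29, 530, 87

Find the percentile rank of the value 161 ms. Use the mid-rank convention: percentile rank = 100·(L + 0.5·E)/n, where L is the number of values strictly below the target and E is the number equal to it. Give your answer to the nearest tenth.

35.4

Sorted: 29, 32, 70, 75, 84, 87, 104, 122, 161, 190, 209, 237, 281, 311, 319, 332, 338, 432, 530, 534, 573, 599, 603, 606.
Count below 161: L = 8; count equal: E = 1; n = 24.
Percentile rank = 100·(8 + 0.5·1)/24 = 100·8.5/24 = 35.42.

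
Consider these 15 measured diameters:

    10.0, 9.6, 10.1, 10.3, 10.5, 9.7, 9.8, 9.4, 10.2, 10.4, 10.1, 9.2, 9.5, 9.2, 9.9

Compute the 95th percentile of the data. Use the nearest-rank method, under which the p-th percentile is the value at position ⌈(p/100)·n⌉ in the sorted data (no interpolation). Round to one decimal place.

Sorted: 9.2, 9.2, 9.4, 9.5, 9.6, 9.7, 9.8, 9.9, 10.0, 10.1, 10.1, 10.2, 10.3, 10.4, 10.5.
n = 15.
Position = ⌈95/100 · 15⌉ = ⌈14.25⌉ = 15.
The value at rank 15 is 10.5.

10.5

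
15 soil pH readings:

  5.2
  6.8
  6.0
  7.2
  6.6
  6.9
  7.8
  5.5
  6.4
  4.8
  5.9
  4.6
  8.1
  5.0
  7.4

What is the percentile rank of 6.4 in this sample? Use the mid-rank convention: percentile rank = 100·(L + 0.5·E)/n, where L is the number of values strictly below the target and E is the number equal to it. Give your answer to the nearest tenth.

50.0

Sorted: 4.6, 4.8, 5.0, 5.2, 5.5, 5.9, 6.0, 6.4, 6.6, 6.8, 6.9, 7.2, 7.4, 7.8, 8.1.
Count below 6.4: L = 7; count equal: E = 1; n = 15.
Percentile rank = 100·(7 + 0.5·1)/15 = 100·7.5/15 = 50.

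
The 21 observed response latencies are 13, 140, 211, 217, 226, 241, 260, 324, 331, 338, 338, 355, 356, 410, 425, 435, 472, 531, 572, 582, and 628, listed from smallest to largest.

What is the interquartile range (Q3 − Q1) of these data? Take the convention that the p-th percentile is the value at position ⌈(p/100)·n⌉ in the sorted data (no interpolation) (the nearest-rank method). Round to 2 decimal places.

194.00

n = 21.
P25: rank ⌈25/100·21⌉ = 6 → 241.
P75: rank ⌈75/100·21⌉ = 16 → 435.
Difference: 435 − 241 = 194.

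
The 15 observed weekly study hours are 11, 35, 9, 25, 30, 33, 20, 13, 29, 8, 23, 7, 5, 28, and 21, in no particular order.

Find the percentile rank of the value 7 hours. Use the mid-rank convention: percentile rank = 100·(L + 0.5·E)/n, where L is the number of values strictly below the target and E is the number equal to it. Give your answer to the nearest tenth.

Sorted: 5, 7, 8, 9, 11, 13, 20, 21, 23, 25, 28, 29, 30, 33, 35.
Count below 7: L = 1; count equal: E = 1; n = 15.
Percentile rank = 100·(1 + 0.5·1)/15 = 100·1.5/15 = 10.

10.0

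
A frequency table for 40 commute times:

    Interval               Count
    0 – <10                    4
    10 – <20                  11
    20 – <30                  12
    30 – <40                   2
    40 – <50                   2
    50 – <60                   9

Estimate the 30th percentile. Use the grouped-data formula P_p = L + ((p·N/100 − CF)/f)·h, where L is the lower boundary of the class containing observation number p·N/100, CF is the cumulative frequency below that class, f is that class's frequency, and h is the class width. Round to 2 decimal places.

N = 40; target position k = 30/100 · 40 = 12.
Cumulative frequencies: 4, 15, 27, 29, 31, 40.
Observation 12 falls in the class 10 – <20.
L = 10, CF = 4, f = 11, h = 10.
P30 = 10 + ((12 − 4)/11)·10 = 10 + 7.27273 = 17.2727.

17.27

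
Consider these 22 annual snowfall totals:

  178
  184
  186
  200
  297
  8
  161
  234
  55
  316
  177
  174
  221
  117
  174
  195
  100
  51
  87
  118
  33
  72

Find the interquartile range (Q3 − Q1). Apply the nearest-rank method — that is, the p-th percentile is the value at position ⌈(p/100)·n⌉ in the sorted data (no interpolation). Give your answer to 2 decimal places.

Sorted: 8, 33, 51, 55, 72, 87, 100, 117, 118, 161, 174, 174, 177, 178, 184, 186, 195, 200, 221, 234, 297, 316.
n = 22.
P25: rank ⌈25/100·22⌉ = 6 → 87.
P75: rank ⌈75/100·22⌉ = 17 → 195.
Difference: 195 − 87 = 108.

108.00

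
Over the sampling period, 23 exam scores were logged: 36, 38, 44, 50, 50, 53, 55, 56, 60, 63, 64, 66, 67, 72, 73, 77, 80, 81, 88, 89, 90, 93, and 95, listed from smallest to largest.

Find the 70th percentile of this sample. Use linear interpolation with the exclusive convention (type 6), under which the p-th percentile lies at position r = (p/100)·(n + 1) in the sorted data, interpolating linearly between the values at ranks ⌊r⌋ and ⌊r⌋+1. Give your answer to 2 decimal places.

79.40

n = 23.
r = (70/100)·(23 + 1) = 16.8.
Rank 16 is 77 and rank 17 is 80.
Interpolate: 77 + 0.8·(80 − 77) = 77 + 0.8·3 = 79.4.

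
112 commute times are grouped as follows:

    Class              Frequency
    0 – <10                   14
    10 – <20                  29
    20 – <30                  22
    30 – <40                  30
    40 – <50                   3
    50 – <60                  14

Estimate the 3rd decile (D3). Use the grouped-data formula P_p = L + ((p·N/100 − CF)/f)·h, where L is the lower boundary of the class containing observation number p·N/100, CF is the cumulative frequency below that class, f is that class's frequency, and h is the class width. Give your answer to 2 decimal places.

16.76

N = 112; target position k = 30/100 · 112 = 33.6.
Cumulative frequencies: 14, 43, 65, 95, 98, 112.
Observation 33.6 falls in the class 10 – <20.
L = 10, CF = 14, f = 29, h = 10.
P30 = 10 + ((33.6 − 14)/29)·10 = 10 + 6.75862 = 16.7586.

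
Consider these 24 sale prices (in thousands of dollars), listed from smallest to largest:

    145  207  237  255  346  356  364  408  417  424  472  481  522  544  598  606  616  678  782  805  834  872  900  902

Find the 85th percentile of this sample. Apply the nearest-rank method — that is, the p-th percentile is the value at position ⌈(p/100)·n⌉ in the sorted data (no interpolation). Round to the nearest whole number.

n = 24.
Position = ⌈85/100 · 24⌉ = ⌈20.4⌉ = 21.
The value at rank 21 is 834.

834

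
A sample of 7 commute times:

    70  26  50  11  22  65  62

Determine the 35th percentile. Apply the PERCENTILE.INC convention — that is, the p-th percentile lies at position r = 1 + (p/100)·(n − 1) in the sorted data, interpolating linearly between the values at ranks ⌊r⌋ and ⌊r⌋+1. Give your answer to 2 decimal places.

28.40

Sorted: 11, 22, 26, 50, 62, 65, 70.
n = 7.
r = 1 + (35/100)·(7 − 1) = 1 + 2.1 = 3.1.
Rank 3 is 26 and rank 4 is 50.
Interpolate: 26 + 0.1·(50 − 26) = 26 + 0.1·24 = 28.4.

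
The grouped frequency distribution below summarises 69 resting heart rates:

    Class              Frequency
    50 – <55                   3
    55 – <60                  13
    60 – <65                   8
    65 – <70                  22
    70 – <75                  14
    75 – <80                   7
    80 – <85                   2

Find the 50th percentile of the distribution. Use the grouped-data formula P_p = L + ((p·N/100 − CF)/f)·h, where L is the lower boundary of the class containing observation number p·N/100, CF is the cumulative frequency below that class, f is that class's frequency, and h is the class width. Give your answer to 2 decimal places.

N = 69; target position k = 50/100 · 69 = 34.5.
Cumulative frequencies: 3, 16, 24, 46, 60, 67, 69.
Observation 34.5 falls in the class 65 – <70.
L = 65, CF = 24, f = 22, h = 5.
P50 = 65 + ((34.5 − 24)/22)·5 = 65 + 2.38636 = 67.3864.

67.39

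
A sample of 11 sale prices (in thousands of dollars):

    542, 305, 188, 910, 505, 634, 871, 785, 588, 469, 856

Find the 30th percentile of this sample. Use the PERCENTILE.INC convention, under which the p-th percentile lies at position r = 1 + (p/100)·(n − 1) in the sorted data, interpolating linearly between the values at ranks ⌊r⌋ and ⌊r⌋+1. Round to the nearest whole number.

Sorted: 188, 305, 469, 505, 542, 588, 634, 785, 856, 871, 910.
n = 11.
r = 1 + (30/100)·(11 − 1) = 1 + 3 = 4.
r is an integer, so P30 is the value at rank 4: 505.

505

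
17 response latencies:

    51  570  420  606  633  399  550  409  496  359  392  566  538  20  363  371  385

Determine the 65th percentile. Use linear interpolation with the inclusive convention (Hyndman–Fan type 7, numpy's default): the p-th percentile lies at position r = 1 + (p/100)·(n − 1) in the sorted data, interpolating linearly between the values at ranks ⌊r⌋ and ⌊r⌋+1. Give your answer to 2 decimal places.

512.80

Sorted: 20, 51, 359, 363, 371, 385, 392, 399, 409, 420, 496, 538, 550, 566, 570, 606, 633.
n = 17.
r = 1 + (65/100)·(17 − 1) = 1 + 10.4 = 11.4.
Rank 11 is 496 and rank 12 is 538.
Interpolate: 496 + 0.4·(538 − 496) = 496 + 0.4·42 = 512.8.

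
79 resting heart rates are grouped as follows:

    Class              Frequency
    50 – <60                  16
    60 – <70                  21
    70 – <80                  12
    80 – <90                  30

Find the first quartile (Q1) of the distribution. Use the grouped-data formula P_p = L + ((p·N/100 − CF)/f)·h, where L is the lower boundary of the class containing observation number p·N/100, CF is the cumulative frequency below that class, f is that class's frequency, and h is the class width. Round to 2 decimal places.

61.79

N = 79; target position k = 25/100 · 79 = 19.75.
Cumulative frequencies: 16, 37, 49, 79.
Observation 19.75 falls in the class 60 – <70.
L = 60, CF = 16, f = 21, h = 10.
P25 = 60 + ((19.75 − 16)/21)·10 = 60 + 1.78571 = 61.7857.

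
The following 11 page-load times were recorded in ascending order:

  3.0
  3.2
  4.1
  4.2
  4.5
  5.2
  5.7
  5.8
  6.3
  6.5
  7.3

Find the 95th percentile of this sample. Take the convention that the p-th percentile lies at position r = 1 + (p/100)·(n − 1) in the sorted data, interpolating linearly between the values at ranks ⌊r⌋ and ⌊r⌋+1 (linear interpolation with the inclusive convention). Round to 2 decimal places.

n = 11.
r = 1 + (95/100)·(11 − 1) = 1 + 9.5 = 10.5.
Rank 10 is 6.5 and rank 11 is 7.3.
Interpolate: 6.5 + 0.5·(7.3 − 6.5) = 6.5 + 0.5·0.8 = 6.9.

6.90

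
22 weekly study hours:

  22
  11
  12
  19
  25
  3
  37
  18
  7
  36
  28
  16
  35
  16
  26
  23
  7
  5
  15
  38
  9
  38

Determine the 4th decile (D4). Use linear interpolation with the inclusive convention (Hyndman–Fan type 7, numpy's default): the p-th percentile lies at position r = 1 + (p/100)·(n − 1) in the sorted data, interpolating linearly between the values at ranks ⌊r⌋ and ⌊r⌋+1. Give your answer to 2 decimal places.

Sorted: 3, 5, 7, 7, 9, 11, 12, 15, 16, 16, 18, 19, 22, 23, 25, 26, 28, 35, 36, 37, 38, 38.
n = 22.
r = 1 + (40/100)·(22 − 1) = 1 + 8.4 = 9.4.
Rank 9 is 16 and rank 10 is 16.
Interpolate: 16 + 0.4·(16 − 16) = 16 + 0.4·0 = 16.

16.00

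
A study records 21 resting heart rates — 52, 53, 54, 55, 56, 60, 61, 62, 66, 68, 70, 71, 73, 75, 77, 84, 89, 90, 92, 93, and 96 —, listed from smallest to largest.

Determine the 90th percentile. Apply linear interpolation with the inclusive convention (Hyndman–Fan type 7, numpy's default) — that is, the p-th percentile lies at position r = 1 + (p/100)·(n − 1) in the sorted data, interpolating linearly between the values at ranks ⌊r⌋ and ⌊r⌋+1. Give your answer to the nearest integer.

92

n = 21.
r = 1 + (90/100)·(21 − 1) = 1 + 18 = 19.
r is an integer, so P90 is the value at rank 19: 92.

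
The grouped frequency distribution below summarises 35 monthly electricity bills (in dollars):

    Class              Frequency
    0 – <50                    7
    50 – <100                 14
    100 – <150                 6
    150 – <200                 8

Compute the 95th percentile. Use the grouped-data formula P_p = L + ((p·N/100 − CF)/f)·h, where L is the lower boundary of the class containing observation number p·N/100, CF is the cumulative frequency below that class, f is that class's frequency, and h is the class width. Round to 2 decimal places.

189.06

N = 35; target position k = 95/100 · 35 = 33.25.
Cumulative frequencies: 7, 21, 27, 35.
Observation 33.25 falls in the class 150 – <200.
L = 150, CF = 27, f = 8, h = 50.
P95 = 150 + ((33.25 − 27)/8)·50 = 150 + 39.0625 = 189.062.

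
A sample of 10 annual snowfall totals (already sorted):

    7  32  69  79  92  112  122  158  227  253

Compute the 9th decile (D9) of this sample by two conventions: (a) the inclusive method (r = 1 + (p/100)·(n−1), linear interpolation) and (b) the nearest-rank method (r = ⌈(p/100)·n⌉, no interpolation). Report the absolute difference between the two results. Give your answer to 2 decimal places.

2.60

n = 10.
(a) r = 9.1; between ranks 9 (227) and 10 (253): 229.6.
(b) the nearest-rank method: rank 9 → 227.
|229.6 − 227| = 2.6.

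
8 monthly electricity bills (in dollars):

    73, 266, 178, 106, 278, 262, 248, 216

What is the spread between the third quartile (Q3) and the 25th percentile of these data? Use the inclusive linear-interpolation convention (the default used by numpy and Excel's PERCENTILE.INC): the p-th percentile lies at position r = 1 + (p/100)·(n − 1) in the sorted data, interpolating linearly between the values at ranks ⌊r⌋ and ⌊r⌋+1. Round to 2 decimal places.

Sorted: 73, 106, 178, 216, 248, 262, 266, 278.
n = 8.
P25: r = 2.75; ranks 2–3 are 106, 178; interpolating gives 160.
P75: r = 6.25; ranks 6–7 are 262, 266; interpolating gives 263.
Difference: 263 − 160 = 103.

103.00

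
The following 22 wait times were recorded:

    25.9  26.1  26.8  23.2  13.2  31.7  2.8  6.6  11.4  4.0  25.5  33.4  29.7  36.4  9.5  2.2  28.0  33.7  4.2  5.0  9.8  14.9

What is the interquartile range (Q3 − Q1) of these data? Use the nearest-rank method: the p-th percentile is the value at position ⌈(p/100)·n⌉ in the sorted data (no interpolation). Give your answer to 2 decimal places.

Sorted: 2.2, 2.8, 4.0, 4.2, 5.0, 6.6, 9.5, 9.8, 11.4, 13.2, 14.9, 23.2, 25.5, 25.9, 26.1, 26.8, 28.0, 29.7, 31.7, 33.4, 33.7, 36.4.
n = 22.
P25: rank ⌈25/100·22⌉ = 6 → 6.6.
P75: rank ⌈75/100·22⌉ = 17 → 28.
Difference: 28 − 6.6 = 21.4.

21.40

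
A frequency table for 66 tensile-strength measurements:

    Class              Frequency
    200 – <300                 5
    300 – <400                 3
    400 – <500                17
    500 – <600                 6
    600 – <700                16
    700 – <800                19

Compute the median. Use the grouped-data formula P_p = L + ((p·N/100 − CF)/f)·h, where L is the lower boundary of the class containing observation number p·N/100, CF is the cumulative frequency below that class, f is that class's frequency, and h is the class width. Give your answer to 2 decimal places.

612.50

N = 66; target position k = 50/100 · 66 = 33.
Cumulative frequencies: 5, 8, 25, 31, 47, 66.
Observation 33 falls in the class 600 – <700.
L = 600, CF = 31, f = 16, h = 100.
P50 = 600 + ((33 − 31)/16)·100 = 600 + 12.5 = 612.5.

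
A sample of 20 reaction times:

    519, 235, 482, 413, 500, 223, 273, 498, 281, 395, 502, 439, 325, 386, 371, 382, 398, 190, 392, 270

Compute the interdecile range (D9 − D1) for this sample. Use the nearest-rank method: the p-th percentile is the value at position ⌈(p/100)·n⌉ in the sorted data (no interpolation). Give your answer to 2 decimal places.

277.00

Sorted: 190, 223, 235, 270, 273, 281, 325, 371, 382, 386, 392, 395, 398, 413, 439, 482, 498, 500, 502, 519.
n = 20.
P10: rank ⌈10/100·20⌉ = 2 → 223.
P90: rank ⌈90/100·20⌉ = 18 → 500.
Difference: 500 − 223 = 277.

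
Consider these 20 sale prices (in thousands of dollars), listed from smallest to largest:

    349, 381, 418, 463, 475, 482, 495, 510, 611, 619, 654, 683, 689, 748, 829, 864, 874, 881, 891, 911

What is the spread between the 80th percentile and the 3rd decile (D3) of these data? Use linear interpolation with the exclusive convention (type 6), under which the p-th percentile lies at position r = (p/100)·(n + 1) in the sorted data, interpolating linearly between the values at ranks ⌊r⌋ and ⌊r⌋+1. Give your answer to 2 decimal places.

386.10

n = 20.
P30: r = 6.3; ranks 6–7 are 482, 495; interpolating gives 485.9.
P80: r = 16.8; ranks 16–17 are 864, 874; interpolating gives 872.
Difference: 872 − 485.9 = 386.1.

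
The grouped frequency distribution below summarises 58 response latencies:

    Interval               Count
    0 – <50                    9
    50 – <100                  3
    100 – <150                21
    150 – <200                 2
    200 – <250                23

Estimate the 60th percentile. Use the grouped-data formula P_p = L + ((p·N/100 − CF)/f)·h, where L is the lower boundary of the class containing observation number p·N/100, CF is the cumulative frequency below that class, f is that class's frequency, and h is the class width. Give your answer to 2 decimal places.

195.00

N = 58; target position k = 60/100 · 58 = 34.8.
Cumulative frequencies: 9, 12, 33, 35, 58.
Observation 34.8 falls in the class 150 – <200.
L = 150, CF = 33, f = 2, h = 50.
P60 = 150 + ((34.8 − 33)/2)·50 = 150 + 45 = 195.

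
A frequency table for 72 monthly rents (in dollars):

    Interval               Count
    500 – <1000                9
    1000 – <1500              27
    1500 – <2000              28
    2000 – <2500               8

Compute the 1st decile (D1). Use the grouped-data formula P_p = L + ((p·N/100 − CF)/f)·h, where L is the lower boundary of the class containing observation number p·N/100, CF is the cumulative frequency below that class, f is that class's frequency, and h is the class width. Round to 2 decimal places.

N = 72; target position k = 10/100 · 72 = 7.2.
Cumulative frequencies: 9, 36, 64, 72.
Observation 7.2 falls in the class 500 – <1000.
L = 500, CF = 0, f = 9, h = 500.
P10 = 500 + ((7.2 − 0)/9)·500 = 500 + 400 = 900.

900.00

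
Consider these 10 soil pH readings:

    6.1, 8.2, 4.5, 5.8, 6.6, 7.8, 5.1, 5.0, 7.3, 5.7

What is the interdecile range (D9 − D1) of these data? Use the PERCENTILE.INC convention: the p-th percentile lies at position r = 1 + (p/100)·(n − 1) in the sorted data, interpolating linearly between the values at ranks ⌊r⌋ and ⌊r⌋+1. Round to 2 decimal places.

2.89

Sorted: 4.5, 5.0, 5.1, 5.7, 5.8, 6.1, 6.6, 7.3, 7.8, 8.2.
n = 10.
P10: r = 1.9; ranks 1–2 are 4.5, 5.0; interpolating gives 4.95.
P90: r = 9.1; ranks 9–10 are 7.8, 8.2; interpolating gives 7.84.
Difference: 7.84 − 4.95 = 2.89.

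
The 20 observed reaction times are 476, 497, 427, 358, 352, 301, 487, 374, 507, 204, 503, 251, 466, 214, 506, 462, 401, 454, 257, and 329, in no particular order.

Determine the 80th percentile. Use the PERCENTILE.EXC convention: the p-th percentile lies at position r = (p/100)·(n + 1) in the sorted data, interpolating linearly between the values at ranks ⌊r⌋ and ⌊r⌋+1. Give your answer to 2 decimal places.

495.00

Sorted: 204, 214, 251, 257, 301, 329, 352, 358, 374, 401, 427, 454, 462, 466, 476, 487, 497, 503, 506, 507.
n = 20.
r = (80/100)·(20 + 1) = 16.8.
Rank 16 is 487 and rank 17 is 497.
Interpolate: 487 + 0.8·(497 − 487) = 487 + 0.8·10 = 495.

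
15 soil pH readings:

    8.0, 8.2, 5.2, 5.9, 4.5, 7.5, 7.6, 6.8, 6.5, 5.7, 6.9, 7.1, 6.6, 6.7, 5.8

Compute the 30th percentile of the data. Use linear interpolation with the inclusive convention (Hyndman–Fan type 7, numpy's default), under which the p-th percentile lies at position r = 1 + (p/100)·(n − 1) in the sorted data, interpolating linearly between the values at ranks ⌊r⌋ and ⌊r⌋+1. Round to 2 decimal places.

Sorted: 4.5, 5.2, 5.7, 5.8, 5.9, 6.5, 6.6, 6.7, 6.8, 6.9, 7.1, 7.5, 7.6, 8.0, 8.2.
n = 15.
r = 1 + (30/100)·(15 − 1) = 1 + 4.2 = 5.2.
Rank 5 is 5.9 and rank 6 is 6.5.
Interpolate: 5.9 + 0.2·(6.5 − 5.9) = 5.9 + 0.2·0.6 = 6.02.

6.02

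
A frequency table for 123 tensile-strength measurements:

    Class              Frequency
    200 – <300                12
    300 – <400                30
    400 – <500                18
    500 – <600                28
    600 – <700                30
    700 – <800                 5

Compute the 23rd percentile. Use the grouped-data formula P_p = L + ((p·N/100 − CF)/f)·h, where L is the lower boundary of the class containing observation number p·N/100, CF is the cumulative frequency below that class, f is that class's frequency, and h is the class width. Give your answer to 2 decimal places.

N = 123; target position k = 23/100 · 123 = 28.29.
Cumulative frequencies: 12, 42, 60, 88, 118, 123.
Observation 28.29 falls in the class 300 – <400.
L = 300, CF = 12, f = 30, h = 100.
P23 = 300 + ((28.29 − 12)/30)·100 = 300 + 54.3 = 354.3.

354.30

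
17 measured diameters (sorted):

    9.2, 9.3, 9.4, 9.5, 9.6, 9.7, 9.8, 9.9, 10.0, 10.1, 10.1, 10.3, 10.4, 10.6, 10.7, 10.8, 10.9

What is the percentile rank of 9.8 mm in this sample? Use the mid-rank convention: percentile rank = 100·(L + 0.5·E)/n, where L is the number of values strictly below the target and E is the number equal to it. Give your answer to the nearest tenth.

38.2

Count below 9.8: L = 6; count equal: E = 1; n = 17.
Percentile rank = 100·(6 + 0.5·1)/17 = 100·6.5/17 = 38.24.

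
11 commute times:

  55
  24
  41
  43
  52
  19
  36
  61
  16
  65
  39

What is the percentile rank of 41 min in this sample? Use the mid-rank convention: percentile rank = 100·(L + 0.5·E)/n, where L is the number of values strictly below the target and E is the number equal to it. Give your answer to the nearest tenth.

50.0

Sorted: 16, 19, 24, 36, 39, 41, 43, 52, 55, 61, 65.
Count below 41: L = 5; count equal: E = 1; n = 11.
Percentile rank = 100·(5 + 0.5·1)/11 = 100·5.5/11 = 50.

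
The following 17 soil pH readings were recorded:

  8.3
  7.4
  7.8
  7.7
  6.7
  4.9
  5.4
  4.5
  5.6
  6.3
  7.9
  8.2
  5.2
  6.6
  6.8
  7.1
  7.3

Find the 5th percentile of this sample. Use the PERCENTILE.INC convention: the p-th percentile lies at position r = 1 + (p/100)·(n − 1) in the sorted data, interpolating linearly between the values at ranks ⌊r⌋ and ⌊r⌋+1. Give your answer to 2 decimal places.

Sorted: 4.5, 4.9, 5.2, 5.4, 5.6, 6.3, 6.6, 6.7, 6.8, 7.1, 7.3, 7.4, 7.7, 7.8, 7.9, 8.2, 8.3.
n = 17.
r = 1 + (5/100)·(17 − 1) = 1 + 0.8 = 1.8.
Rank 1 is 4.5 and rank 2 is 4.9.
Interpolate: 4.5 + 0.8·(4.9 − 4.5) = 4.5 + 0.8·0.4 = 4.82.

4.82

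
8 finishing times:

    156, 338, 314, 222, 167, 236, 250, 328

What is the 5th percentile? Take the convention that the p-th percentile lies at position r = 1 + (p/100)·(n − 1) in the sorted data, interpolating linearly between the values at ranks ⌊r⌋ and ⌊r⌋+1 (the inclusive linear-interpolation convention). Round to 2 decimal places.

Sorted: 156, 167, 222, 236, 250, 314, 328, 338.
n = 8.
r = 1 + (5/100)·(8 − 1) = 1 + 0.35 = 1.35.
Rank 1 is 156 and rank 2 is 167.
Interpolate: 156 + 0.35·(167 − 156) = 156 + 0.35·11 = 159.85.

159.85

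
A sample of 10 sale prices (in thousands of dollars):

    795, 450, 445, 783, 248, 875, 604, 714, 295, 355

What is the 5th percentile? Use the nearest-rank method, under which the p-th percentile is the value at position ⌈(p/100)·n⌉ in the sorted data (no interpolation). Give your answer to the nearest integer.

Sorted: 248, 295, 355, 445, 450, 604, 714, 783, 795, 875.
n = 10.
Position = ⌈5/100 · 10⌉ = ⌈0.5⌉ = 1.
The value at rank 1 is 248.

248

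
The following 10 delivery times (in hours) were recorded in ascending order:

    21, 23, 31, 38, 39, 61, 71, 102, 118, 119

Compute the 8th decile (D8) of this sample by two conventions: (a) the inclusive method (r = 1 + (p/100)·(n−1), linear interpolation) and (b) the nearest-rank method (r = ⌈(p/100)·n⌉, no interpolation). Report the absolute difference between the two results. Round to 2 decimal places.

n = 10.
(a) r = 8.2; between ranks 8 (102) and 9 (118): 105.2.
(b) the nearest-rank method: rank 8 → 102.
|105.2 − 102| = 3.2.

3.20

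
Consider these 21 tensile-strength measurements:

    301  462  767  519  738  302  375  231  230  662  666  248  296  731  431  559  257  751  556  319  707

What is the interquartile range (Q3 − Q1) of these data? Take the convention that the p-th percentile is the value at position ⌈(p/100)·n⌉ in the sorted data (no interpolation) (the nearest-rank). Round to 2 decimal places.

365.00

Sorted: 230, 231, 248, 257, 296, 301, 302, 319, 375, 431, 462, 519, 556, 559, 662, 666, 707, 731, 738, 751, 767.
n = 21.
P25: rank ⌈25/100·21⌉ = 6 → 301.
P75: rank ⌈75/100·21⌉ = 16 → 666.
Difference: 666 − 301 = 365.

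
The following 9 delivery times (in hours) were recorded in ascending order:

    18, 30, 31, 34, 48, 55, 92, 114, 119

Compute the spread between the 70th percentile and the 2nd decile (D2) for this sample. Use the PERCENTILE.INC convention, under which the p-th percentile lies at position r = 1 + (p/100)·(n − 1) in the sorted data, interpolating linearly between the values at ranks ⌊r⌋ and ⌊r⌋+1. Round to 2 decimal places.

46.60

n = 9.
P20: r = 2.6; ranks 2–3 are 30, 31; interpolating gives 30.6.
P70: r = 6.6; ranks 6–7 are 55, 92; interpolating gives 77.2.
Difference: 77.2 − 30.6 = 46.6.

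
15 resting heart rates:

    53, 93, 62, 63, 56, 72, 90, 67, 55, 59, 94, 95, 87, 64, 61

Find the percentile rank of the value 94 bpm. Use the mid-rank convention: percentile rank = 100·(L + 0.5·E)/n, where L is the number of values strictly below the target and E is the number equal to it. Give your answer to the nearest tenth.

90.0

Sorted: 53, 55, 56, 59, 61, 62, 63, 64, 67, 72, 87, 90, 93, 94, 95.
Count below 94: L = 13; count equal: E = 1; n = 15.
Percentile rank = 100·(13 + 0.5·1)/15 = 100·13.5/15 = 90.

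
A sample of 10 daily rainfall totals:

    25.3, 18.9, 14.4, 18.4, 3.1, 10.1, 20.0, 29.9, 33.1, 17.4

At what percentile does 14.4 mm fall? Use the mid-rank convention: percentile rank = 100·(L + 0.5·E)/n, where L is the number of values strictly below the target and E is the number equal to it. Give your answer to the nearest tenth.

25.0

Sorted: 3.1, 10.1, 14.4, 17.4, 18.4, 18.9, 20.0, 25.3, 29.9, 33.1.
Count below 14.4: L = 2; count equal: E = 1; n = 10.
Percentile rank = 100·(2 + 0.5·1)/10 = 100·2.5/10 = 25.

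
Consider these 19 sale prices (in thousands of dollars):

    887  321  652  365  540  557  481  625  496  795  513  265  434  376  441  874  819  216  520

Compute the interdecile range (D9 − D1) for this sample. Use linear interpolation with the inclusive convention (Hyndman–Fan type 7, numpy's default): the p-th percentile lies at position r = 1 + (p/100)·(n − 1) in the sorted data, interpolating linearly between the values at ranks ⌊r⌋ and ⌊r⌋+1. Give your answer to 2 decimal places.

Sorted: 216, 265, 321, 365, 376, 434, 441, 481, 496, 513, 520, 540, 557, 625, 652, 795, 819, 874, 887.
n = 19.
P10: r = 2.8; ranks 2–3 are 265, 321; interpolating gives 309.8.
P90: r = 17.2; ranks 17–18 are 819, 874; interpolating gives 830.
Difference: 830 − 309.8 = 520.2.

520.20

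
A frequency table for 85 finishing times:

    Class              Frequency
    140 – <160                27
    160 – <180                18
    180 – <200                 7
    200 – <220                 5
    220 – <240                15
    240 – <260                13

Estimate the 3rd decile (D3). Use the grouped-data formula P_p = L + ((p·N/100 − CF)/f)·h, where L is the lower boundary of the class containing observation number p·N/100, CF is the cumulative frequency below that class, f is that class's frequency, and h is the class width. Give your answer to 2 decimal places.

N = 85; target position k = 30/100 · 85 = 25.5.
Cumulative frequencies: 27, 45, 52, 57, 72, 85.
Observation 25.5 falls in the class 140 – <160.
L = 140, CF = 0, f = 27, h = 20.
P30 = 140 + ((25.5 − 0)/27)·20 = 140 + 18.8889 = 158.889.

158.89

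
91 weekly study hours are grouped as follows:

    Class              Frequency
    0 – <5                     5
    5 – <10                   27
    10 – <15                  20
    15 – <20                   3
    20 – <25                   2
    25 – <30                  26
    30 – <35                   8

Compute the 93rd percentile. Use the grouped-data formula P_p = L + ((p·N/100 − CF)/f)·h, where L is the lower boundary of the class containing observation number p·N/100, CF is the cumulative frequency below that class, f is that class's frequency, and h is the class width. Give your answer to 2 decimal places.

N = 91; target position k = 93/100 · 91 = 84.63.
Cumulative frequencies: 5, 32, 52, 55, 57, 83, 91.
Observation 84.63 falls in the class 30 – <35.
L = 30, CF = 83, f = 8, h = 5.
P93 = 30 + ((84.63 − 83)/8)·5 = 30 + 1.01875 = 31.0188.

31.02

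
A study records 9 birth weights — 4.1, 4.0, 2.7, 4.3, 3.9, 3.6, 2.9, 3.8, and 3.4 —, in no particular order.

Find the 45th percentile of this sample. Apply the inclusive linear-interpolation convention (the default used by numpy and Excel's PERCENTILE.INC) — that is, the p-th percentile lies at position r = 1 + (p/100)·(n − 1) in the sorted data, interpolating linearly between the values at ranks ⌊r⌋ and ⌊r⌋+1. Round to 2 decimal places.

3.72

Sorted: 2.7, 2.9, 3.4, 3.6, 3.8, 3.9, 4.0, 4.1, 4.3.
n = 9.
r = 1 + (45/100)·(9 − 1) = 1 + 3.6 = 4.6.
Rank 4 is 3.6 and rank 5 is 3.8.
Interpolate: 3.6 + 0.6·(3.8 − 3.6) = 3.6 + 0.6·0.2 = 3.72.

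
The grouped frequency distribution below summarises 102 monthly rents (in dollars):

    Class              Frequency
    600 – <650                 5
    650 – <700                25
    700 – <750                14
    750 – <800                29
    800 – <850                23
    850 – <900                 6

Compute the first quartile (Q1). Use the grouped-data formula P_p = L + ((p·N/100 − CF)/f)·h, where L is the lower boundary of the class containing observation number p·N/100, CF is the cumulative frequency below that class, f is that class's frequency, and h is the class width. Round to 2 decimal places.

N = 102; target position k = 25/100 · 102 = 25.5.
Cumulative frequencies: 5, 30, 44, 73, 96, 102.
Observation 25.5 falls in the class 650 – <700.
L = 650, CF = 5, f = 25, h = 50.
P25 = 650 + ((25.5 − 5)/25)·50 = 650 + 41 = 691.

691.00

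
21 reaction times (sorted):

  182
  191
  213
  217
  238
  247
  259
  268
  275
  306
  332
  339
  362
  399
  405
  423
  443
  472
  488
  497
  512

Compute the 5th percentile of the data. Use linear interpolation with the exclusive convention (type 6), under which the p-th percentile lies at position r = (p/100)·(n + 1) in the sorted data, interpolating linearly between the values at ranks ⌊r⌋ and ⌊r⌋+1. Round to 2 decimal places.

n = 21.
r = (5/100)·(21 + 1) = 1.1.
Rank 1 is 182 and rank 2 is 191.
Interpolate: 182 + 0.1·(191 − 182) = 182 + 0.1·9 = 182.9.

182.90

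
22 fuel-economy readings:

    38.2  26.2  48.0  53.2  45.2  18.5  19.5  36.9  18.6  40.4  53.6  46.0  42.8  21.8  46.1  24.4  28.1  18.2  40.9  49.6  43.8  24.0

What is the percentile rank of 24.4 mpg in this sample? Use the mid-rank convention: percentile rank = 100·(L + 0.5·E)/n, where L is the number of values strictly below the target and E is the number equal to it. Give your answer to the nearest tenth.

Sorted: 18.2, 18.5, 18.6, 19.5, 21.8, 24.0, 24.4, 26.2, 28.1, 36.9, 38.2, 40.4, 40.9, 42.8, 43.8, 45.2, 46.0, 46.1, 48.0, 49.6, 53.2, 53.6.
Count below 24.4: L = 6; count equal: E = 1; n = 22.
Percentile rank = 100·(6 + 0.5·1)/22 = 100·6.5/22 = 29.55.

29.5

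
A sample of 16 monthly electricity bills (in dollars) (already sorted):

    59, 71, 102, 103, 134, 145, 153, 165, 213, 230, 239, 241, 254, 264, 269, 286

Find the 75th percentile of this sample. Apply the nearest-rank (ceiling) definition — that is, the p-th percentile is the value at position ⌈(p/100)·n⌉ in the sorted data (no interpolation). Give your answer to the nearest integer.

241

n = 16.
Position = ⌈75/100 · 16⌉ = ⌈12⌉ = 12.
The value at rank 12 is 241.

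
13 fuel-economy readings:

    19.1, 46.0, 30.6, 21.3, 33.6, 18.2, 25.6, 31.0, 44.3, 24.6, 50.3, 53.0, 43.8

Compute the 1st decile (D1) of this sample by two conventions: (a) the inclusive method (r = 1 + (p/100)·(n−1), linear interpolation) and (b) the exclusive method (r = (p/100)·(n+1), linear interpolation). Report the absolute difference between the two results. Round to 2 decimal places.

0.98

Sorted: 18.2, 19.1, 21.3, 24.6, 25.6, 30.6, 31.0, 33.6, 43.8, 44.3, 46.0, 50.3, 53.0.
n = 13.
(a) r = 2.2; between ranks 2 (19.1) and 3 (21.3): 19.54.
(b) r = 1.4; between ranks 1 (18.2) and 2 (19.1): 18.56.
|19.54 − 18.56| = 0.98.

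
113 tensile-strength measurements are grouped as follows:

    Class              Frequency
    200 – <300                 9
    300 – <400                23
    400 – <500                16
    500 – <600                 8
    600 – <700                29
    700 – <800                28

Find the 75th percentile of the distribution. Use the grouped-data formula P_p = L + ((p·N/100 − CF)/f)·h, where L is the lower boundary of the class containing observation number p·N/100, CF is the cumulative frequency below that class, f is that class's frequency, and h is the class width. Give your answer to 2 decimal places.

699.14

N = 113; target position k = 75/100 · 113 = 84.75.
Cumulative frequencies: 9, 32, 48, 56, 85, 113.
Observation 84.75 falls in the class 600 – <700.
L = 600, CF = 56, f = 29, h = 100.
P75 = 600 + ((84.75 − 56)/29)·100 = 600 + 99.1379 = 699.138.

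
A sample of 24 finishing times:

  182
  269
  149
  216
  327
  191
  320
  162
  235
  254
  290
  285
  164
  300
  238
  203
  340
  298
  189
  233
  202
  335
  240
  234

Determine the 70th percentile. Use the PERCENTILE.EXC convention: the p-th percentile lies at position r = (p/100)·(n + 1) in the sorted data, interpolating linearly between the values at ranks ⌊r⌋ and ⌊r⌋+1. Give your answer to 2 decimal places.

Sorted: 149, 162, 164, 182, 189, 191, 202, 203, 216, 233, 234, 235, 238, 240, 254, 269, 285, 290, 298, 300, 320, 327, 335, 340.
n = 24.
r = (70/100)·(24 + 1) = 17.5.
Rank 17 is 285 and rank 18 is 290.
Interpolate: 285 + 0.5·(290 − 285) = 285 + 0.5·5 = 287.5.

287.50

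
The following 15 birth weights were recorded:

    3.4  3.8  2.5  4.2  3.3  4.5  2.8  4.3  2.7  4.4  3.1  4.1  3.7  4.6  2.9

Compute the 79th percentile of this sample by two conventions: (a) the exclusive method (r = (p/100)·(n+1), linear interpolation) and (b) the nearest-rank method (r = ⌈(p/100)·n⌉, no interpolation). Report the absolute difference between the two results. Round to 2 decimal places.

0.06

Sorted: 2.5, 2.7, 2.8, 2.9, 3.1, 3.3, 3.4, 3.7, 3.8, 4.1, 4.2, 4.3, 4.4, 4.5, 4.6.
n = 15.
(a) r = 12.64; between ranks 12 (4.3) and 13 (4.4): 4.364.
(b) the nearest-rank method: rank 12 → 4.3.
|4.364 − 4.3| = 0.064.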